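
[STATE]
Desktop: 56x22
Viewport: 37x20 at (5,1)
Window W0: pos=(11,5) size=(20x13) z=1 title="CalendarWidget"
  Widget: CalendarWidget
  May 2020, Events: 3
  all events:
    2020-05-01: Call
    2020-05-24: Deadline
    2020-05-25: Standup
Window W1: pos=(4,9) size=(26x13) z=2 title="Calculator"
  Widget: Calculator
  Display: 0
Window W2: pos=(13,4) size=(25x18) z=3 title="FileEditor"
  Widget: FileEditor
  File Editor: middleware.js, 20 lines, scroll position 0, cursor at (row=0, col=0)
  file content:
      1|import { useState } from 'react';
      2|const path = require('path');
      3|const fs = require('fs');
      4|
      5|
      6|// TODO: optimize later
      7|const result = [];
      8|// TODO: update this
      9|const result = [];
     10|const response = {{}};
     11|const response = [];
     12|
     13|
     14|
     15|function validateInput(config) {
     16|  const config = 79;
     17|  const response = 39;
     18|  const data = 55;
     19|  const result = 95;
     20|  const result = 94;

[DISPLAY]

                                     
                                     
                                     
        ┏━━━━━━━━━━━━━━━━━━━━━━━┓    
      ┏━┃ FileEditor            ┃    
      ┃ ┠───────────────────────┨    
      ┠─┃█mport { useState } fr▲┃    
      ┃ ┃const path = require('█┃    
━━━━━━━━┃const fs = require('fs░┃    
 Calcula┃                      ░┃    
────────┃                      ░┃    
        ┃// TODO: optimize late░┃    
┌───┬───┃const result = [];    ░┃    
│ 7 │ 8 ┃// TODO: update this  ░┃    
├───┼───┃const result = [];    ░┃    
│ 4 │ 5 ┃const response = {{}};░┃    
├───┼───┃const response = [];  ░┃    
│ 1 │ 2 ┃                      ░┃    
├───┼───┃                      ░┃    
│ 0 │ . ┃                      ▼┃    


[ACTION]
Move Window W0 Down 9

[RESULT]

                                     
                                     
                                     
        ┏━━━━━━━━━━━━━━━━━━━━━━━┓    
        ┃ FileEditor            ┃    
        ┠───────────────────────┨    
        ┃█mport { useState } fr▲┃    
        ┃const path = require('█┃    
━━━━━━━━┃const fs = require('fs░┃    
 Calcula┃                      ░┃    
────────┃                      ░┃    
        ┃// TODO: optimize late░┃    
┌───┬───┃const result = [];    ░┃    
│ 7 │ 8 ┃// TODO: update this  ░┃    
├───┼───┃const result = [];    ░┃    
│ 4 │ 5 ┃const response = {{}};░┃    
├───┼───┃const response = [];  ░┃    
│ 1 │ 2 ┃                      ░┃    
├───┼───┃                      ░┃    
│ 0 │ . ┃                      ▼┃    


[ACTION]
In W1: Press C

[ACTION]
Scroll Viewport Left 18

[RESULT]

                                     
                                     
                                     
             ┏━━━━━━━━━━━━━━━━━━━━━━━
             ┃ FileEditor            
             ┠───────────────────────
             ┃█mport { useState } fr▲
             ┃const path = require('█
    ┏━━━━━━━━┃const fs = require('fs░
    ┃ Calcula┃                      ░
    ┠────────┃                      ░
    ┃        ┃// TODO: optimize late░
    ┃┌───┬───┃const result = [];    ░
    ┃│ 7 │ 8 ┃// TODO: update this  ░
    ┃├───┼───┃const result = [];    ░
    ┃│ 4 │ 5 ┃const response = {{}};░
    ┃├───┼───┃const response = [];  ░
    ┃│ 1 │ 2 ┃                      ░
    ┃├───┼───┃                      ░
    ┃│ 0 │ . ┃                      ▼


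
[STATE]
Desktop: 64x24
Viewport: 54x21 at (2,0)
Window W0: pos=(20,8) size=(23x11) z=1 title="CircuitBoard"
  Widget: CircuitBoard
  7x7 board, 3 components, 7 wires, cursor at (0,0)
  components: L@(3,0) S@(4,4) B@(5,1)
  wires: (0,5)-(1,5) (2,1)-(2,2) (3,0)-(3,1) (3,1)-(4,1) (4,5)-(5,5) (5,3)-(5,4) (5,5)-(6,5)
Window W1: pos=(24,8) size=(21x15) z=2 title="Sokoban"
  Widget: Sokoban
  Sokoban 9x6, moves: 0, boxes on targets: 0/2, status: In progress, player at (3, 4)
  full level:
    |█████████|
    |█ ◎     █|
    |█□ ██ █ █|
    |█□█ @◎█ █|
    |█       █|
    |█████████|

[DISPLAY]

                                                      
                                                      
                                                      
                                                      
                                                      
                                                      
                                                      
                                                      
                  ┏━━━┏━━━━━━━━━━━━━━━━━━━┓           
                  ┃ Ci┃ Sokoban           ┃           
                  ┠───┠───────────────────┨           
                  ┃   ┃█████████          ┃           
                  ┃0  ┃█ ◎     █          ┃           
                  ┃   ┃█□ ██ █ █          ┃           
                  ┃1  ┃█□█ @◎█ █          ┃           
                  ┃   ┃█       █          ┃           
                  ┃2  ┃█████████          ┃           
                  ┃   ┃Moves: 0  0/2      ┃           
                  ┗━━━┃                   ┃           
                      ┃                   ┃           
                      ┃                   ┃           


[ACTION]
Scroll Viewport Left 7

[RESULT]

                                                      
                                                      
                                                      
                                                      
                                                      
                                                      
                                                      
                                                      
                    ┏━━━┏━━━━━━━━━━━━━━━━━━━┓         
                    ┃ Ci┃ Sokoban           ┃         
                    ┠───┠───────────────────┨         
                    ┃   ┃█████████          ┃         
                    ┃0  ┃█ ◎     █          ┃         
                    ┃   ┃█□ ██ █ █          ┃         
                    ┃1  ┃█□█ @◎█ █          ┃         
                    ┃   ┃█       █          ┃         
                    ┃2  ┃█████████          ┃         
                    ┃   ┃Moves: 0  0/2      ┃         
                    ┗━━━┃                   ┃         
                        ┃                   ┃         
                        ┃                   ┃         


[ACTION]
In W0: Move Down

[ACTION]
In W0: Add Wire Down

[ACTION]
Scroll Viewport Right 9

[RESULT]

                                                      
                                                      
                                                      
                                                      
                                                      
                                                      
                                                      
                                                      
           ┏━━━┏━━━━━━━━━━━━━━━━━━━┓                  
           ┃ Ci┃ Sokoban           ┃                  
           ┠───┠───────────────────┨                  
           ┃   ┃█████████          ┃                  
           ┃0  ┃█ ◎     █          ┃                  
           ┃   ┃█□ ██ █ █          ┃                  
           ┃1  ┃█□█ @◎█ █          ┃                  
           ┃   ┃█       █          ┃                  
           ┃2  ┃█████████          ┃                  
           ┃   ┃Moves: 0  0/2      ┃                  
           ┗━━━┃                   ┃                  
               ┃                   ┃                  
               ┃                   ┃                  


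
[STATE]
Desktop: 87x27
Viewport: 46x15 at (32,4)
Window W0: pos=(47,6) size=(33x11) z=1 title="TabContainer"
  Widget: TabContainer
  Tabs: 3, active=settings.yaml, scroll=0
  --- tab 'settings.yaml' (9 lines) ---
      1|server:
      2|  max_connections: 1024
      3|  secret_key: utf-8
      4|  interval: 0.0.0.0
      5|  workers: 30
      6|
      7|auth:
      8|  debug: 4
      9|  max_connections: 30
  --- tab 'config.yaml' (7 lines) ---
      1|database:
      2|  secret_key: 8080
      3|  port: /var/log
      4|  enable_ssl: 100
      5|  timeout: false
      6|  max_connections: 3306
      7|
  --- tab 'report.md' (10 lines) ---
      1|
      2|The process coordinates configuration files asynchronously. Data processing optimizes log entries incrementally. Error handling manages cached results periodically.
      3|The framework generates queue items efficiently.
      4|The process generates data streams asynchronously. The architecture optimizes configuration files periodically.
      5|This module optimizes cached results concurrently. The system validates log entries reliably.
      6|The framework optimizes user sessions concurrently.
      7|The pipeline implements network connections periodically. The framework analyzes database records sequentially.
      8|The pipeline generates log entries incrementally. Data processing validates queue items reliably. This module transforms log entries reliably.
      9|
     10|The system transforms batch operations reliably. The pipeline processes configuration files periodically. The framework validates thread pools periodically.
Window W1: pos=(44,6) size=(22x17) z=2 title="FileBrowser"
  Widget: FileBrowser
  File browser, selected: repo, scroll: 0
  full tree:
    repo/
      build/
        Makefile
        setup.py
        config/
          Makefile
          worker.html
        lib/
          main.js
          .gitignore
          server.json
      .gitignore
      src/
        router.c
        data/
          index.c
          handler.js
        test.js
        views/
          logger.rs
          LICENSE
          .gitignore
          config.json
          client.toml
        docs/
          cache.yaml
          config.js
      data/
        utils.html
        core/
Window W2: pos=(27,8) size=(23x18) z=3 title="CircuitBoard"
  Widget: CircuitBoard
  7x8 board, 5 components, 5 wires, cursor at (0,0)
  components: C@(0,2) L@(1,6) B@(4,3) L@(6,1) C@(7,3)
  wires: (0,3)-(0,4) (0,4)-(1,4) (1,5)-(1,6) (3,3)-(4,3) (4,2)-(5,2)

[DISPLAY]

                                              
                                              
            ┏━━━━━━━━━━━━━━━━━━━━┓━━━━━━━━━━━━
            ┃ FileBrowser        ┃            
━━━━━━━━━━━━━━━━━┓───────────────┨────────────
cuitBoard        ┃ repo/         ┃onfig.yaml │
─────────────────┨+] build/      ┃────────────
 1 2 3 4 5 6     ┃gitignore      ┃            
.]      C   · ─ ·┃+] src/        ┃ 1024       
                │┃+] data/       ┃8           
                ·┃               ┃0           
                 ┃               ┃            
                 ┃               ┃━━━━━━━━━━━━
                 ┃               ┃            
            ·    ┃               ┃            


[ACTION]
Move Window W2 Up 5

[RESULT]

cuitBoard        ┃                            
─────────────────┨                            
 1 2 3 4 5 6     ┃━━━━━━━━━━━━━━━┓━━━━━━━━━━━━
.]      C   · ─ ·┃Browser        ┃            
                │┃───────────────┨────────────
                ·┃ repo/         ┃onfig.yaml │
                 ┃+] build/      ┃────────────
                 ┃gitignore      ┃            
                 ┃+] src/        ┃ 1024       
            ·    ┃+] data/       ┃8           
            │    ┃               ┃0           
        ·   B    ┃               ┃            
        │        ┃               ┃━━━━━━━━━━━━
        ·        ┃               ┃            
                 ┃               ┃            


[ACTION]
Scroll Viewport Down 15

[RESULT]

                 ┃+] src/        ┃ 1024       
            ·    ┃+] data/       ┃8           
            │    ┃               ┃0           
        ·   B    ┃               ┃            
        │        ┃               ┃━━━━━━━━━━━━
        ·        ┃               ┃            
                 ┃               ┃            
    L            ┃               ┃            
━━━━━━━━━━━━━━━━━┛               ┃            
            ┃                    ┃            
            ┗━━━━━━━━━━━━━━━━━━━━┛            
                                              
                                              
                                              
                                              


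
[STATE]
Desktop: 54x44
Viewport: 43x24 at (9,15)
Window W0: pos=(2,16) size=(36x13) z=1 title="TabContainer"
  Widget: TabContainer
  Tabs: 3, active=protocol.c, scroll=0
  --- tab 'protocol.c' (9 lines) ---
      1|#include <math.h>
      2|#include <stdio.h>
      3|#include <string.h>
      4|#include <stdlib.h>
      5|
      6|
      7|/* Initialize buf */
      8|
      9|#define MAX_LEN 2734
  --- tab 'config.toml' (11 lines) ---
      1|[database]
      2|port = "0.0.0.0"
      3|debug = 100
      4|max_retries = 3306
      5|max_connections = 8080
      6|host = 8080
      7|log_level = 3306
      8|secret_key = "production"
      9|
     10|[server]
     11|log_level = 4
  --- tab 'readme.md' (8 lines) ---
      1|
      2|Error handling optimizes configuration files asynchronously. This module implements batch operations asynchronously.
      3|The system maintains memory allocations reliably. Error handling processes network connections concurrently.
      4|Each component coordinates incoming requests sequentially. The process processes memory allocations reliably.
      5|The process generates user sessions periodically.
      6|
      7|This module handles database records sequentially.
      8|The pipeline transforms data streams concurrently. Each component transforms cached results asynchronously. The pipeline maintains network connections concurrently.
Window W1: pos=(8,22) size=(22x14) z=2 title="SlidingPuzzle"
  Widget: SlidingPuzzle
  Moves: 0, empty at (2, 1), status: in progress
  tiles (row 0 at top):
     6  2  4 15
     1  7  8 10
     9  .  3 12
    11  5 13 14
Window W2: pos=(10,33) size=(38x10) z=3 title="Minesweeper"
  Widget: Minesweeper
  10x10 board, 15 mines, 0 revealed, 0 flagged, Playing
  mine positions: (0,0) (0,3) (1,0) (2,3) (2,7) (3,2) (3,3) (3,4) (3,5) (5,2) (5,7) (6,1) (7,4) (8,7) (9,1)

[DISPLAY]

                                           
━━━━━━━━━━━━━━━━━━━━━━━━━━━━┓              
ntainer                     ┃              
────────────────────────────┨              
col.c]│ config.toml │ readme┃              
────────────────────────────┃              
de <math.h>                 ┃              
━━━━━━━━━━━━━━━━━━━━┓       ┃              
 SlidingPuzzle      ┃       ┃              
────────────────────┨       ┃              
┌────┬────┬────┬────┃       ┃              
│  6 │  2 │  4 │ 15 ┃       ┃              
├────┼────┼────┼────┃       ┃              
│  1 │  7 │  8 │ 10 ┃━━━━━━━┛              
├────┼────┼────┼────┃                      
│  9 │    │  3 │ 12 ┃                      
├────┼────┼────┼────┃                      
│ 11 │  5 │ 13 │ 14 ┃                      
└┏━━━━━━━━━━━━━━━━━━━━━━━━━━━━━━━━━━━━┓    
M┃ Minesweeper                        ┃    
━┠────────────────────────────────────┨    
 ┃■■■■■■■■■■                          ┃    
 ┃■■■■■■■■■■                          ┃    
 ┃■■■■■■■■■■                          ┃    


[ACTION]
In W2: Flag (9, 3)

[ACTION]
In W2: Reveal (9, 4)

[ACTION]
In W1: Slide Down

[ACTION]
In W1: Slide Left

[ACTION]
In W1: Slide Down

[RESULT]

                                           
━━━━━━━━━━━━━━━━━━━━━━━━━━━━┓              
ntainer                     ┃              
────────────────────────────┨              
col.c]│ config.toml │ readme┃              
────────────────────────────┃              
de <math.h>                 ┃              
━━━━━━━━━━━━━━━━━━━━┓       ┃              
 SlidingPuzzle      ┃       ┃              
────────────────────┨       ┃              
┌────┬────┬────┬────┃       ┃              
│  6 │  2 │    │ 15 ┃       ┃              
├────┼────┼────┼────┃       ┃              
│  1 │  8 │  4 │ 10 ┃━━━━━━━┛              
├────┼────┼────┼────┃                      
│  9 │  7 │  3 │ 12 ┃                      
├────┼────┼────┼────┃                      
│ 11 │  5 │ 13 │ 14 ┃                      
└┏━━━━━━━━━━━━━━━━━━━━━━━━━━━━━━━━━━━━┓    
M┃ Minesweeper                        ┃    
━┠────────────────────────────────────┨    
 ┃■■■■■■■■■■                          ┃    
 ┃■■■■■■■■■■                          ┃    
 ┃■■■■■■■■■■                          ┃    


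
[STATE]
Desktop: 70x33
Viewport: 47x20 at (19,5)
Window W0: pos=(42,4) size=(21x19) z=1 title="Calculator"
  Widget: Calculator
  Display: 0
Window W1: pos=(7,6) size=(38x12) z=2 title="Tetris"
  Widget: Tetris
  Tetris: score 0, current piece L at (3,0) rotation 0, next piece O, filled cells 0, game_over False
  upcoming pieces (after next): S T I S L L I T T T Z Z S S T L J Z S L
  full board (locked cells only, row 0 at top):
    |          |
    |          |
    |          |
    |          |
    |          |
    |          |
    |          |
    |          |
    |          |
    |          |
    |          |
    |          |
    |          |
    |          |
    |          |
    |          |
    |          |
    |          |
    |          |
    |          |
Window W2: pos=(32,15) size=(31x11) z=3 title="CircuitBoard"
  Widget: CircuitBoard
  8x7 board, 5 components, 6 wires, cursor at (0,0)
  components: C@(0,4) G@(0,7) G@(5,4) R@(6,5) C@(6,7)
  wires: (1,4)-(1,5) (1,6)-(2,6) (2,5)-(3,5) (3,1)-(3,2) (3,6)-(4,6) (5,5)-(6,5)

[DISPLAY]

                       ┃ Calculator        ┃   
━━━━━━━━━━━━━━━━━━━━━━━━━┓─────────────────┨   
                         ┃                0┃   
─────────────────────────┨──┬───┬───┬───┐  ┃   
Next:                    ┃7 │ 8 │ 9 │ ÷ │  ┃   
▓▓                       ┃──┼───┼───┼───┤  ┃   
▓▓                       ┃4 │ 5 │ 6 │ × │  ┃   
                         ┃──┼───┼───┼───┤  ┃   
                         ┃1 │ 2 │ 3 │ - │  ┃   
                         ┃──┼───┼───┼───┤  ┃   
Score:       ┏━━━━━━━━━━━━━━━━━━━━━━━━━━━━━┓   
0            ┃ CircuitBoard                ┃   
━━━━━━━━━━━━━┠─────────────────────────────┨   
             ┃   0 1 2 3 4 5 6 7           ┃   
             ┃0  [.]              C        ┃   
             ┃                             ┃   
             ┃1                   · ─ ·   ·┃   
             ┃                            │┃   
             ┃2                       ·   ·┃   
             ┃                        │    ┃   


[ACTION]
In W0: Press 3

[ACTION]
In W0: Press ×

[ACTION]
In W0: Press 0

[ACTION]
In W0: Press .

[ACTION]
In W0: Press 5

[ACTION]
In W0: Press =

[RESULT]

                       ┃ Calculator        ┃   
━━━━━━━━━━━━━━━━━━━━━━━━━┓─────────────────┨   
                         ┃              1.5┃   
─────────────────────────┨──┬───┬───┬───┐  ┃   
Next:                    ┃7 │ 8 │ 9 │ ÷ │  ┃   
▓▓                       ┃──┼───┼───┼───┤  ┃   
▓▓                       ┃4 │ 5 │ 6 │ × │  ┃   
                         ┃──┼───┼───┼───┤  ┃   
                         ┃1 │ 2 │ 3 │ - │  ┃   
                         ┃──┼───┼───┼───┤  ┃   
Score:       ┏━━━━━━━━━━━━━━━━━━━━━━━━━━━━━┓   
0            ┃ CircuitBoard                ┃   
━━━━━━━━━━━━━┠─────────────────────────────┨   
             ┃   0 1 2 3 4 5 6 7           ┃   
             ┃0  [.]              C        ┃   
             ┃                             ┃   
             ┃1                   · ─ ·   ·┃   
             ┃                            │┃   
             ┃2                       ·   ·┃   
             ┃                        │    ┃   


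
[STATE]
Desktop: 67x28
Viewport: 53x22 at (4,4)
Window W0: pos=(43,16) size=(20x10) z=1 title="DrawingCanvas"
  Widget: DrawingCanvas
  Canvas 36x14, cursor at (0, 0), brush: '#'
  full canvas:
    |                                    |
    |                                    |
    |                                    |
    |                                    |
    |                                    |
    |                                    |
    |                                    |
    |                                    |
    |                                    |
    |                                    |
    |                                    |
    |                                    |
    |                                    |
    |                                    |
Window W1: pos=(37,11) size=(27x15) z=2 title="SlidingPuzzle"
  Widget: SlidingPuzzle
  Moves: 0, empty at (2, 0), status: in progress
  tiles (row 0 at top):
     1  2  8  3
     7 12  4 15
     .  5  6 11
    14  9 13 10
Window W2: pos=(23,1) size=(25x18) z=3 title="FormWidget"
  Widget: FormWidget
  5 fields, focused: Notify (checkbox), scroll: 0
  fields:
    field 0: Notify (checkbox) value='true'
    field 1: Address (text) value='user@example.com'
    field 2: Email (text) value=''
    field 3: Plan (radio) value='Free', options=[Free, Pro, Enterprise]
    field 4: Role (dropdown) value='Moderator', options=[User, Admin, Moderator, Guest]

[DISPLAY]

                   ┃> Notify:     [x]      ┃         
                   ┃  Address:    [user@ex]┃         
                   ┃  Email:      [       ]┃         
                   ┃  Plan:       (●) Free ┃         
                   ┃  Role:       [Modera▼]┃         
                   ┃                       ┃         
                   ┃                       ┃         
                   ┃                       ┃━━━━━━━━━
                   ┃                       ┃zzle     
                   ┃                       ┃─────────
                   ┃                       ┃┬────┬───
                   ┃                       ┃│  8 │  3
                   ┃                       ┃┼────┼───
                   ┃                       ┃│  4 │ 15
                   ┗━━━━━━━━━━━━━━━━━━━━━━━┛┼────┼───
                                 ┃│    │  5 │  6 │ 11
                                 ┃├────┼────┼────┼───
                                 ┃│ 14 │  9 │ 13 │ 10
                                 ┃└────┴────┴────┴───
                                 ┃Moves: 0           
                                 ┃                   
                                 ┗━━━━━━━━━━━━━━━━━━━


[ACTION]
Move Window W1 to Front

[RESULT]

                   ┃> Notify:     [x]      ┃         
                   ┃  Address:    [user@ex]┃         
                   ┃  Email:      [       ]┃         
                   ┃  Plan:       (●) Free ┃         
                   ┃  Role:       [Modera▼]┃         
                   ┃                       ┃         
                   ┃                       ┃         
                   ┃             ┏━━━━━━━━━━━━━━━━━━━
                   ┃             ┃ SlidingPuzzle     
                   ┃             ┠───────────────────
                   ┃             ┃┌────┬────┬────┬───
                   ┃             ┃│  1 │  2 │  8 │  3
                   ┃             ┃├────┼────┼────┼───
                   ┃             ┃│  7 │ 12 │  4 │ 15
                   ┗━━━━━━━━━━━━━┃├────┼────┼────┼───
                                 ┃│    │  5 │  6 │ 11
                                 ┃├────┼────┼────┼───
                                 ┃│ 14 │  9 │ 13 │ 10
                                 ┃└────┴────┴────┴───
                                 ┃Moves: 0           
                                 ┃                   
                                 ┗━━━━━━━━━━━━━━━━━━━


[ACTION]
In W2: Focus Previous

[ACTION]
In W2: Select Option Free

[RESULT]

                   ┃  Notify:     [x]      ┃         
                   ┃  Address:    [user@ex]┃         
                   ┃  Email:      [       ]┃         
                   ┃  Plan:       (●) Free ┃         
                   ┃> Role:       [Modera▼]┃         
                   ┃                       ┃         
                   ┃                       ┃         
                   ┃             ┏━━━━━━━━━━━━━━━━━━━
                   ┃             ┃ SlidingPuzzle     
                   ┃             ┠───────────────────
                   ┃             ┃┌────┬────┬────┬───
                   ┃             ┃│  1 │  2 │  8 │  3
                   ┃             ┃├────┼────┼────┼───
                   ┃             ┃│  7 │ 12 │  4 │ 15
                   ┗━━━━━━━━━━━━━┃├────┼────┼────┼───
                                 ┃│    │  5 │  6 │ 11
                                 ┃├────┼────┼────┼───
                                 ┃│ 14 │  9 │ 13 │ 10
                                 ┃└────┴────┴────┴───
                                 ┃Moves: 0           
                                 ┃                   
                                 ┗━━━━━━━━━━━━━━━━━━━


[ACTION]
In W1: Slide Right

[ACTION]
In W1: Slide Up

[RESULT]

                   ┃  Notify:     [x]      ┃         
                   ┃  Address:    [user@ex]┃         
                   ┃  Email:      [       ]┃         
                   ┃  Plan:       (●) Free ┃         
                   ┃> Role:       [Modera▼]┃         
                   ┃                       ┃         
                   ┃                       ┃         
                   ┃             ┏━━━━━━━━━━━━━━━━━━━
                   ┃             ┃ SlidingPuzzle     
                   ┃             ┠───────────────────
                   ┃             ┃┌────┬────┬────┬───
                   ┃             ┃│  1 │  2 │  8 │  3
                   ┃             ┃├────┼────┼────┼───
                   ┃             ┃│  7 │ 12 │  4 │ 15
                   ┗━━━━━━━━━━━━━┃├────┼────┼────┼───
                                 ┃│ 14 │  5 │  6 │ 11
                                 ┃├────┼────┼────┼───
                                 ┃│    │  9 │ 13 │ 10
                                 ┃└────┴────┴────┴───
                                 ┃Moves: 1           
                                 ┃                   
                                 ┗━━━━━━━━━━━━━━━━━━━


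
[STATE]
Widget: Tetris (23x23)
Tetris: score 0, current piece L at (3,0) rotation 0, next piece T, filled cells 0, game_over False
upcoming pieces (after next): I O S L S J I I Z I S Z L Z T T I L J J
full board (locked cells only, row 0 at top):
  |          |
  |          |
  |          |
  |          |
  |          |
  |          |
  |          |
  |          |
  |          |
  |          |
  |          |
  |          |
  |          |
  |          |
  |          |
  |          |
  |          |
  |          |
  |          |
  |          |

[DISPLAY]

     ▒    │Next:       
   ▒▒▒    │ ▒          
          │▒▒▒         
          │            
          │            
          │            
          │Score:      
          │0           
          │            
          │            
          │            
          │            
          │            
          │            
          │            
          │            
          │            
          │            
          │            
          │            
          │            
          │            
          │            


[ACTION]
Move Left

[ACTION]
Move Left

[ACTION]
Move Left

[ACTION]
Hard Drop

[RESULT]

    ▒     │Next:       
   ▒▒▒    │████        
          │            
          │            
          │            
          │            
          │Score:      
          │0           
          │            
          │            
          │            
          │            
          │            
          │            
          │            
          │            
          │            
          │            
  ▒       │            
▒▒▒       │            
          │            
          │            
          │            


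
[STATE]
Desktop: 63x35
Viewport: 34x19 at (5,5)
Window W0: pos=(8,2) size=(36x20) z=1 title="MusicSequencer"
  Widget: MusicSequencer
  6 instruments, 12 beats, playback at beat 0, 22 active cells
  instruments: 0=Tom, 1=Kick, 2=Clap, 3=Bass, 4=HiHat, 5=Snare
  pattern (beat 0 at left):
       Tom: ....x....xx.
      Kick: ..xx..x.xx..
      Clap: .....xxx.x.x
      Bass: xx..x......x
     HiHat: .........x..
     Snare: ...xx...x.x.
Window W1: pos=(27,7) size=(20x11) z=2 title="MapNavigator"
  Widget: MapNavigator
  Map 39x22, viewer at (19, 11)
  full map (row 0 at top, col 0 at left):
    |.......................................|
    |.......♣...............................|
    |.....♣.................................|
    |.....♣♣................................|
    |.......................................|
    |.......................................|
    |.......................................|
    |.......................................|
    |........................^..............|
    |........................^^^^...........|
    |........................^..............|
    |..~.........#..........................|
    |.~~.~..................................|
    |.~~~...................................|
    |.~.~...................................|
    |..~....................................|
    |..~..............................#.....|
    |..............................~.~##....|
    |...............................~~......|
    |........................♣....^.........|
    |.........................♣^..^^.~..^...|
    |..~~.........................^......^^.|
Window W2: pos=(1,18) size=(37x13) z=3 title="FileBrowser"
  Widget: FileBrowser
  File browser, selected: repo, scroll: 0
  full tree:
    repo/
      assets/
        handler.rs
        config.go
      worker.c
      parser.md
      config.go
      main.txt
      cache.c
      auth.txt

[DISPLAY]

   ┃      ▼12345678901            
   ┃   Tom····█····██·            
   ┃  Kick··██··█·██··┏━━━━━━━━━━━
   ┃  Clap·····███·█·█┃ MapNavigat
   ┃  Bass██··█······█┠───────────
   ┃ HiHat·········█··┃...........
   ┃ Snare···██···█·█·┃...........
   ┃                  ┃...........
   ┃                  ┃..#......@.
   ┃                  ┃...........
   ┃                  ┃...........
   ┃                  ┃...........
   ┃                  ┗━━━━━━━━━━━
━━━━━━━━━━━━━━━━━━━━━━━━━━━━━━━━┓ 
leBrowser                       ┃ 
────────────────────────────────┨ 
-] repo/                        ┃━
 [+] assets/                    ┃ 
 worker.c                       ┃ 


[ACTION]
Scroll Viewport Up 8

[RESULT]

                                  
                                  
   ┏━━━━━━━━━━━━━━━━━━━━━━━━━━━━━━
   ┃ MusicSequencer               
   ┠──────────────────────────────
   ┃      ▼12345678901            
   ┃   Tom····█····██·            
   ┃  Kick··██··█·██··┏━━━━━━━━━━━
   ┃  Clap·····███·█·█┃ MapNavigat
   ┃  Bass██··█······█┠───────────
   ┃ HiHat·········█··┃...........
   ┃ Snare···██···█·█·┃...........
   ┃                  ┃...........
   ┃                  ┃..#......@.
   ┃                  ┃...........
   ┃                  ┃...........
   ┃                  ┃...........
   ┃                  ┗━━━━━━━━━━━
━━━━━━━━━━━━━━━━━━━━━━━━━━━━━━━━┓ 


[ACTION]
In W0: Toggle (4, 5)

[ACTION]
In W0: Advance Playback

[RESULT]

                                  
                                  
   ┏━━━━━━━━━━━━━━━━━━━━━━━━━━━━━━
   ┃ MusicSequencer               
   ┠──────────────────────────────
   ┃      0▼2345678901            
   ┃   Tom····█····██·            
   ┃  Kick··██··█·██··┏━━━━━━━━━━━
   ┃  Clap·····███·█·█┃ MapNavigat
   ┃  Bass██··█······█┠───────────
   ┃ HiHat·····█···█··┃...........
   ┃ Snare···██···█·█·┃...........
   ┃                  ┃...........
   ┃                  ┃..#......@.
   ┃                  ┃...........
   ┃                  ┃...........
   ┃                  ┃...........
   ┃                  ┗━━━━━━━━━━━
━━━━━━━━━━━━━━━━━━━━━━━━━━━━━━━━┓ 


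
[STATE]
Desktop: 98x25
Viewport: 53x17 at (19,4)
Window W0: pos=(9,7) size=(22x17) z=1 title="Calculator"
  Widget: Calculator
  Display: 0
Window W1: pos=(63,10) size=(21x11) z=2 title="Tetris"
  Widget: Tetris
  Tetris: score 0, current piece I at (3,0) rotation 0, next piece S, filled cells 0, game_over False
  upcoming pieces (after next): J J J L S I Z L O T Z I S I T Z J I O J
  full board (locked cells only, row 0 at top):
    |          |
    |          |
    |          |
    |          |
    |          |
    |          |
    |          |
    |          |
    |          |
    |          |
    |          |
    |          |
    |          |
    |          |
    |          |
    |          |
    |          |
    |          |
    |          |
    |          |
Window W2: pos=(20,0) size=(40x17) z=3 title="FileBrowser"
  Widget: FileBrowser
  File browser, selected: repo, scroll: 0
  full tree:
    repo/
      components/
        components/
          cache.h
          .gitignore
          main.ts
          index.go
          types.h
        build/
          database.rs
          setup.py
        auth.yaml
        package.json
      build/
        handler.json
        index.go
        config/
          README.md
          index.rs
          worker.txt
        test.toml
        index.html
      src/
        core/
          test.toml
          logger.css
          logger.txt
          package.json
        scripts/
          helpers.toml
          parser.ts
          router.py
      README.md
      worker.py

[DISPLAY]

 ┃    [+] components/                   ┃            
 ┃    [+] build/                        ┃            
 ┃    [+] src/                          ┃            
━┃    README.md                         ┃            
o┃    worker.py                         ┃            
─┃                                      ┃            
 ┃                                      ┃   ┏━━━━━━━━
─┃                                      ┃   ┃ Tetris 
 ┃                                      ┃   ┠────────
─┃                                      ┃   ┃        
 ┃                                      ┃   ┃        
─┃                                      ┃   ┃        
 ┗━━━━━━━━━━━━━━━━━━━━━━━━━━━━━━━━━━━━━━┛   ┃        
───┼───┤   ┃                                ┃        
 = │ + │   ┃                                ┃        
───┼───┤   ┃                                ┃        
 MR│ M+│   ┃                                ┗━━━━━━━━


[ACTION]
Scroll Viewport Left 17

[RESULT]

                  ┃    [+] components/               
                  ┃    [+] build/                    
                  ┃    [+] src/                      
       ┏━━━━━━━━━━┃    README.md                     
       ┃ Calculato┃    worker.py                     
       ┠──────────┃                                  
       ┃          ┃                                  
       ┃┌───┬───┬─┃                                  
       ┃│ 7 │ 8 │ ┃                                  
       ┃├───┼───┼─┃                                  
       ┃│ 4 │ 5 │ ┃                                  
       ┃├───┼───┼─┃                                  
       ┃│ 1 │ 2 │ ┗━━━━━━━━━━━━━━━━━━━━━━━━━━━━━━━━━━
       ┃├───┼───┼───┼───┤   ┃                        
       ┃│ 0 │ . │ = │ + │   ┃                        
       ┃├───┼───┼───┼───┤   ┃                        
       ┃│ C │ MC│ MR│ M+│   ┃                        


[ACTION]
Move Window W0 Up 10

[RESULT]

       ┃┌───┬───┬─┃    [+] components/               
       ┃│ 7 │ 8 │ ┃    [+] build/                    
       ┃├───┼───┼─┃    [+] src/                      
       ┃│ 4 │ 5 │ ┃    README.md                     
       ┃├───┼───┼─┃    worker.py                     
       ┃│ 1 │ 2 │ ┃                                  
       ┃├───┼───┼─┃                                  
       ┃│ 0 │ . │ ┃                                  
       ┃├───┼───┼─┃                                  
       ┃│ C │ MC│ ┃                                  
       ┃└───┴───┴─┃                                  
       ┃          ┃                                  
       ┗━━━━━━━━━━┗━━━━━━━━━━━━━━━━━━━━━━━━━━━━━━━━━━
                                                     
                                                     
                                                     
                                                     


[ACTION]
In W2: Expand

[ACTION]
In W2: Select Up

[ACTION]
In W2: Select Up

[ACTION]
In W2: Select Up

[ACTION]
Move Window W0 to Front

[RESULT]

       ┃┌───┬───┬───┬───┐   ┃mponents/               
       ┃│ 7 │ 8 │ 9 │ ÷ │   ┃ild/                    
       ┃├───┼───┼───┼───┤   ┃c/                      
       ┃│ 4 │ 5 │ 6 │ × │   ┃.md                     
       ┃├───┼───┼───┼───┤   ┃.py                     
       ┃│ 1 │ 2 │ 3 │ - │   ┃                        
       ┃├───┼───┼───┼───┤   ┃                        
       ┃│ 0 │ . │ = │ + │   ┃                        
       ┃├───┼───┼───┼───┤   ┃                        
       ┃│ C │ MC│ MR│ M+│   ┃                        
       ┃└───┴───┴───┴───┘   ┃                        
       ┃                    ┃                        
       ┗━━━━━━━━━━━━━━━━━━━━┛━━━━━━━━━━━━━━━━━━━━━━━━
                                                     
                                                     
                                                     
                                                     
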